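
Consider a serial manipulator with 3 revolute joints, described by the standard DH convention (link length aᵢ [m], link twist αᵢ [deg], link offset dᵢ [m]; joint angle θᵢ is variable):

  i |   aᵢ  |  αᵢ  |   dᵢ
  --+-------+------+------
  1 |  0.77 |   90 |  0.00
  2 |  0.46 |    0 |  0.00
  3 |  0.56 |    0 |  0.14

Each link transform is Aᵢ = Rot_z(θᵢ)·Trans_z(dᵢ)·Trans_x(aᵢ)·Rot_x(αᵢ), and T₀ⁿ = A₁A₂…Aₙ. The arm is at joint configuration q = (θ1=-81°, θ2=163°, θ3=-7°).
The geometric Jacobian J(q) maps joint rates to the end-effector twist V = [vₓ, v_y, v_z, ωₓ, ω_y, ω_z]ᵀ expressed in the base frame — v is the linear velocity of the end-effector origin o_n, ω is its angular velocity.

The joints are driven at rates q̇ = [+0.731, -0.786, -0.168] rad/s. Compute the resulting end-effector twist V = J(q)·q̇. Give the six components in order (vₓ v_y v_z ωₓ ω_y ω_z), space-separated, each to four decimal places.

o_n = [-0.1667, 0.1574, 0.3623]
J₁: ẑ×o_n = [-0.1574, -0.1667, 0.0000], ω = ẑ
J2: z=[-0.9877, -0.1564, 0.0000] o=[0.1205, -0.7605, 0.0000] → [-0.0567, 0.3578, -0.9515, -0.9877, -0.1564, 0.0000]
J3: z=[-0.9877, -0.1564, 0.0000] o=[0.0516, -0.3260, 0.1345] → [-0.0356, 0.2250, -0.5116, -0.9877, -0.1564, 0.0000]
V = J·q̇ = [-0.0645, -0.4409, 0.8338, 0.9423, 0.1492, 0.7310]

-0.0645 -0.4409 0.8338 0.9423 0.1492 0.7310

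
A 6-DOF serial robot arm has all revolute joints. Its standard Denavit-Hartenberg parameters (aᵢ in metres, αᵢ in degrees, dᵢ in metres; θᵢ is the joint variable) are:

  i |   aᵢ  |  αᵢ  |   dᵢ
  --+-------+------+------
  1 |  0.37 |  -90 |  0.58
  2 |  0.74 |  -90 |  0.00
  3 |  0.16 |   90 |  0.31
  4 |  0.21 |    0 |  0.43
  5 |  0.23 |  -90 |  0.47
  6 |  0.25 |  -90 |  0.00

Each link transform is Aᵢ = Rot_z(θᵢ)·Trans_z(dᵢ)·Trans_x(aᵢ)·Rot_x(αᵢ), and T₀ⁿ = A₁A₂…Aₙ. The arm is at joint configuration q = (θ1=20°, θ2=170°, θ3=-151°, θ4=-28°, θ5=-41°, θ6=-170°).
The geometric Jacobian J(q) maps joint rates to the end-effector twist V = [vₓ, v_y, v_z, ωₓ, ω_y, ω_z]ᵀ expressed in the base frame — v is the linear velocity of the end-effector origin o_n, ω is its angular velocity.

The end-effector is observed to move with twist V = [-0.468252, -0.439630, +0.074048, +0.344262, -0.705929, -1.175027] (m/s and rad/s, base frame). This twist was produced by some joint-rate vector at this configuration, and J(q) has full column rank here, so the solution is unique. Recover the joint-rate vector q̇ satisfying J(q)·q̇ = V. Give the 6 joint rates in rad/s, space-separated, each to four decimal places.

-0.7590 0.5130 -0.1860 0.4070 0.7290 -0.6640

o_n = [0.5500, -0.5027, 0.8056]
J₁: ẑ×o_n = [0.5027, 0.5500, -0.0000], ω = ẑ
J2: z=[-0.3420, 0.9397, 0.0000] o=[0.3477, 0.1265, 0.5800] → [0.2120, 0.0772, 0.0251, -0.3420, 0.9397, 0.0000]
J3: z=[-0.1632, -0.0594, 0.9848] o=[-0.3371, -0.1227, 0.4515] → [0.3532, 0.9314, 0.1147, -0.1632, -0.0594, 0.9848]
J4: z=[0.7478, -0.6586, 0.0842] o=[-0.2847, -0.0211, 0.7811] → [0.0244, 0.0519, 0.1896, 0.7478, -0.6586, 0.0842]
J5: z=[0.7478, -0.6586, 0.0842] o=[0.1722, -0.1593, 0.7484] → [-0.0088, -0.0110, -0.0080, 0.7478, -0.6586, 0.0842]
J6: z=[0.5424, 0.6791, 0.4947] o=[0.6118, -0.3943, 0.5890] → [0.2007, -0.1481, -0.0168, 0.5424, 0.6791, 0.4947]
q̇ = J⁺·V = [-0.7590, 0.5130, -0.1860, 0.4070, 0.7290, -0.6640]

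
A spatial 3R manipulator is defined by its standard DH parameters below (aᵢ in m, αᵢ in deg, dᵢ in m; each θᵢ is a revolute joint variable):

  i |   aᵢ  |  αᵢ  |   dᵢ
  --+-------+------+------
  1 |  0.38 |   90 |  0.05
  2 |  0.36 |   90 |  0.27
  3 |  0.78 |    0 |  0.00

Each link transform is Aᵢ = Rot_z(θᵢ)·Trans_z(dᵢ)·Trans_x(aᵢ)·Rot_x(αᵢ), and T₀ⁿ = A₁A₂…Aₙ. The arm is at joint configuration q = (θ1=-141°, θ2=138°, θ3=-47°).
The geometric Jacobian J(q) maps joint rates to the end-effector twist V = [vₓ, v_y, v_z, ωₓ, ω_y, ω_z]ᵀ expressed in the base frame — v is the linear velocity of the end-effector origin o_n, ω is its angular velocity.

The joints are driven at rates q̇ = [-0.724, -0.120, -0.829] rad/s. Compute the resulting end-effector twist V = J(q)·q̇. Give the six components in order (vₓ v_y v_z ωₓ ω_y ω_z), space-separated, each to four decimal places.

o_n = [0.4089, -0.0555, 0.6468]
J₁: ẑ×o_n = [0.0555, 0.4089, -0.0000], ω = ẑ
J2: z=[-0.6293, 0.7771, 0.0000] o=[-0.2953, -0.2391, 0.0500] → [0.4638, 0.3756, -0.6629, -0.6293, 0.7771, 0.0000]
J3: z=[-0.5200, -0.4211, 0.7431] o=[-0.2573, 0.1391, 0.2909] → [-0.0053, 0.6802, 0.3817, -0.5200, -0.4211, 0.7431]
V = J·q̇ = [-0.0914, -0.9050, -0.2369, 0.5066, 0.2558, -1.3401]

-0.0914 -0.9050 -0.2369 0.5066 0.2558 -1.3401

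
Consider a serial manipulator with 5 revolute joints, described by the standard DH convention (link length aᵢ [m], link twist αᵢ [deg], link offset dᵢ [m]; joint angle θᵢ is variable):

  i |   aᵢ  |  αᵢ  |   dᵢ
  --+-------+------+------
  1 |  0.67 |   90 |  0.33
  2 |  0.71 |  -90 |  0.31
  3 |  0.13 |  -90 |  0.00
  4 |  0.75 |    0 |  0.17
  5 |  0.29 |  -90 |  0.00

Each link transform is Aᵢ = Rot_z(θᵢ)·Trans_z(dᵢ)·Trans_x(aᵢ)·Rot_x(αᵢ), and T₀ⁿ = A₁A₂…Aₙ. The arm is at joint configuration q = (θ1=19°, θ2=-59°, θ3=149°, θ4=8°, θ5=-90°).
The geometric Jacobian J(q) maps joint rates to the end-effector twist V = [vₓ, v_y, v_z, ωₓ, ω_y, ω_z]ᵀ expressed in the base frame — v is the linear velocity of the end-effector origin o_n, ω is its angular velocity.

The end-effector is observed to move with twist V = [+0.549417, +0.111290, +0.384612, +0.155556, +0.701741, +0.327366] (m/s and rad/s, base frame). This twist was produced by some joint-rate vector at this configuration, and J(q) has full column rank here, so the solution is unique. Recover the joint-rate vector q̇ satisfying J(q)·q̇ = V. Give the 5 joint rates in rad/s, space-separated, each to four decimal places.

o_n = [0.6989, 0.2560, 0.5615]
J₁: ẑ×o_n = [-0.2560, 0.6989, 0.0000], ω = ẑ
J2: z=[0.3256, -0.9455, 0.0000] o=[0.6335, 0.2181, 0.3300] → [-0.2189, -0.0754, 0.0742, 0.3256, -0.9455, 0.0000]
J3: z=[0.8105, 0.2791, 0.5150] o=[1.0802, 0.0441, -0.2786] → [0.1253, -0.8772, 0.2782, 0.8105, 0.2791, 0.5150]
J4: z=[0.0283, -0.8968, 0.4415] o=[1.0041, 0.0887, -0.1831] → [-0.7416, -0.1558, -0.2690, 0.0283, -0.8968, 0.4415]
J5: z=[0.0283, -0.8968, 0.4415] o=[0.4898, 0.1620, 0.3839] → [-0.2007, 0.0873, 0.1902, 0.0283, -0.8968, 0.4415]
q̇ = J⁺·V = [0.3000, -0.3300, 0.3360, -0.8240, 0.4940]

0.3000 -0.3300 0.3360 -0.8240 0.4940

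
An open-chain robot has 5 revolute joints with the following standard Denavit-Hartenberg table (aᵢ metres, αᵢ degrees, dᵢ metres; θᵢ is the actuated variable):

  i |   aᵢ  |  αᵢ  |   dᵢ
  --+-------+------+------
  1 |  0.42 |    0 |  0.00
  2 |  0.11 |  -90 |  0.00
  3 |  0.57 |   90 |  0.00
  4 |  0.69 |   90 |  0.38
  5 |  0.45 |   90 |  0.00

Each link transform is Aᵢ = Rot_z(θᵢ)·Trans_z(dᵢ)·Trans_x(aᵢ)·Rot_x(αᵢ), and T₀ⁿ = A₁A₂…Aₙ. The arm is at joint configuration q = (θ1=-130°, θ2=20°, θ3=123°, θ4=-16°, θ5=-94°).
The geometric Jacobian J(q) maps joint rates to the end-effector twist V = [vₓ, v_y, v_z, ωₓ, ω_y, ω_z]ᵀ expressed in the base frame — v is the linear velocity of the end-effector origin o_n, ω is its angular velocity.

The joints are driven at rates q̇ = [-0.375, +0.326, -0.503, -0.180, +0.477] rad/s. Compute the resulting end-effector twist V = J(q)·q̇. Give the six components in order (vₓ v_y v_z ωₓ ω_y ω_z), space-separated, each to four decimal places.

-0.3830 -0.2001 -0.4957 -0.8764 0.4034 0.1593

o_n = [-0.2343, 0.3070, -0.9715]
J₁: ẑ×o_n = [-0.3070, -0.2343, 0.0000], ω = ẑ
J2: z=[0.0000, 0.0000, 1.0000] o=[-0.2700, -0.3217, 0.0000] → [-0.6288, 0.0357, 0.0000, 0.0000, 0.0000, 1.0000]
J3: z=[0.9397, -0.3420, 0.0000] o=[-0.3076, -0.4251, 0.0000] → [0.3323, 0.9129, 0.7130, 0.9397, -0.3420, 0.0000]
J4: z=[-0.2868, -0.7881, -0.5446] o=[-0.2014, -0.1334, -0.4780] → [0.6287, -0.1236, -0.1523, -0.2868, -0.7881, -0.5446]
J5: z=[-0.9546, 0.1877, 0.2312] o=[-0.3656, -0.0284, -1.2413] → [-0.0269, 0.2879, -0.3448, -0.9546, 0.1877, 0.2312]
V = J·q̇ = [-0.3830, -0.2001, -0.4957, -0.8764, 0.4034, 0.1593]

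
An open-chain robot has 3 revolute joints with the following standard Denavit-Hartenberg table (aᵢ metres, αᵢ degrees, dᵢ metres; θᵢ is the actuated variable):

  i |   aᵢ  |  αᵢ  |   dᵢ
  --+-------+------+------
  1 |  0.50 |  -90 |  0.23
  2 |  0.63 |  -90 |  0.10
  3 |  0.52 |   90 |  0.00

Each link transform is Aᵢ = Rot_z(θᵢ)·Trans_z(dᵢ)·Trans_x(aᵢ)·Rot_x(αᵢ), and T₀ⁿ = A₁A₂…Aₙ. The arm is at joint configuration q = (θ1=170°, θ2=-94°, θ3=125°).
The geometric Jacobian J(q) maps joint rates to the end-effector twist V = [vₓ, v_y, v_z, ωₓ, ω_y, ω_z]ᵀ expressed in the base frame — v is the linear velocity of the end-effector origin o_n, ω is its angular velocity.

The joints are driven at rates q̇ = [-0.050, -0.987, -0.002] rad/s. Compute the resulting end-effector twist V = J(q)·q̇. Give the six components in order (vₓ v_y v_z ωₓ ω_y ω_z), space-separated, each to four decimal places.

o_n = [-0.4130, 0.4038, 0.5609]
J₁: ẑ×o_n = [-0.4038, -0.4130, 0.0000], ω = ẑ
J2: z=[-0.1736, -0.9848, 0.0000] o=[-0.4924, 0.0868, 0.2300] → [-0.3259, 0.0575, 0.0231, -0.1736, -0.9848, 0.0000]
J3: z=[-0.9824, 0.1732, 0.0698] o=[-0.4665, -0.0193, 0.8585] → [-0.0811, -0.2886, -0.4249, -0.9824, 0.1732, 0.0698]
V = J·q̇ = [0.3420, -0.0355, -0.0220, 0.1734, 0.9717, -0.0501]

0.3420 -0.0355 -0.0220 0.1734 0.9717 -0.0501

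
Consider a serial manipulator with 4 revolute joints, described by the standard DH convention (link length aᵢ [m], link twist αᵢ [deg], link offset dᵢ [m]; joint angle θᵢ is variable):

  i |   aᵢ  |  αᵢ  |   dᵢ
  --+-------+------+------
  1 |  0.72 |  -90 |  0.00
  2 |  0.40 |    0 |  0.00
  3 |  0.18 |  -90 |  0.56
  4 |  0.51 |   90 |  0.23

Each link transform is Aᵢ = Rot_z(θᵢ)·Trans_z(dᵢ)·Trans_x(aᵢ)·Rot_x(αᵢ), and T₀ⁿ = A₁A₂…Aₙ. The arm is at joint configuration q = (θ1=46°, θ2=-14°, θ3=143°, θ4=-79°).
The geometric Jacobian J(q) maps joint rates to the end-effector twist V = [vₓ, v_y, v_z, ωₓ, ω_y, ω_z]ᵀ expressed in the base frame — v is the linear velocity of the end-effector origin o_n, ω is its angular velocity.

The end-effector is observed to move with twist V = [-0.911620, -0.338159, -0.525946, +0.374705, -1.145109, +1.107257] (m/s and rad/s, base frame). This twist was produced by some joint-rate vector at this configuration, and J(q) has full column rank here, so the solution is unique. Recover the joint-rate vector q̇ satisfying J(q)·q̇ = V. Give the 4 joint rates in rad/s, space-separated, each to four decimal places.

o_n = [-0.2386, 1.2798, 0.0260]
J₁: ẑ×o_n = [-1.2798, -0.2386, 0.0000], ω = ẑ
J2: z=[-0.7193, 0.6947, 0.0000] o=[0.5002, 0.5179, 0.0000] → [0.0181, 0.0187, -0.0349, -0.7193, 0.6947, 0.0000]
J3: z=[-0.7193, 0.6947, 0.0000] o=[0.7698, 0.7971, 0.0968] → [-0.0492, -0.0509, 0.3533, -0.7193, 0.6947, 0.0000]
J4: z=[-0.5399, -0.5590, 0.6293] o=[0.2882, 1.1046, -0.0431] → [-0.1489, -0.2942, -0.3891, -0.5399, -0.5590, 0.6293]
q̇ = J⁺·V = [0.6510, -0.3410, -0.7240, 0.7250]

0.6510 -0.3410 -0.7240 0.7250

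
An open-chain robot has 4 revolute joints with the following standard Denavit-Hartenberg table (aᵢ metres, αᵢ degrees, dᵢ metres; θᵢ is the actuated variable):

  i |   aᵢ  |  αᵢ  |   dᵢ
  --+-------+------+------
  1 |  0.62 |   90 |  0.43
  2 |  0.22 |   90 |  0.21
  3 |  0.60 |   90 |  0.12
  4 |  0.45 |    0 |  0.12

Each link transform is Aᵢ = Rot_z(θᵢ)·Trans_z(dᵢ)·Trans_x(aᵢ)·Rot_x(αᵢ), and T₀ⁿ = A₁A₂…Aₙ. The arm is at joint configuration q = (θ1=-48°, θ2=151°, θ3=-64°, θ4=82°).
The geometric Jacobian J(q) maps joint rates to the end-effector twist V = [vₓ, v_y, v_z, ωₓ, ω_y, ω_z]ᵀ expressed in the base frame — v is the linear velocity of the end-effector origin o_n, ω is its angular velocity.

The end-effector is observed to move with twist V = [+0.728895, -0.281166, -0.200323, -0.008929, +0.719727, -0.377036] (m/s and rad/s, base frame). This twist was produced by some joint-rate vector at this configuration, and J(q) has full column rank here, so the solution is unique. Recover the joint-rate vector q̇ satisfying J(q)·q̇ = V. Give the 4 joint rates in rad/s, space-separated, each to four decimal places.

o_n = [0.6883, -0.1096, 1.1199]
J₁: ẑ×o_n = [0.1096, 0.6883, -0.0000], ω = ẑ
J2: z=[-0.7431, -0.6691, 0.0000] o=[0.4149, -0.4607, 0.4300] → [-0.4616, 0.5127, -0.0779, -0.7431, -0.6691, 0.0000]
J3: z=[0.3244, -0.3603, 0.8746] o=[0.1300, -0.4583, 0.5367] → [-0.5150, 0.2991, 0.3142, 0.3244, -0.3603, 0.8746]
J4: z=[0.8518, -0.2909, -0.4357] o=[0.4158, 0.0303, 0.7691] → [-0.1630, -0.4175, -0.0399, 0.8518, -0.2909, -0.4357]
q̇ = J⁺·V = [0.2390, -0.5600, -0.8010, -0.1940]

0.2390 -0.5600 -0.8010 -0.1940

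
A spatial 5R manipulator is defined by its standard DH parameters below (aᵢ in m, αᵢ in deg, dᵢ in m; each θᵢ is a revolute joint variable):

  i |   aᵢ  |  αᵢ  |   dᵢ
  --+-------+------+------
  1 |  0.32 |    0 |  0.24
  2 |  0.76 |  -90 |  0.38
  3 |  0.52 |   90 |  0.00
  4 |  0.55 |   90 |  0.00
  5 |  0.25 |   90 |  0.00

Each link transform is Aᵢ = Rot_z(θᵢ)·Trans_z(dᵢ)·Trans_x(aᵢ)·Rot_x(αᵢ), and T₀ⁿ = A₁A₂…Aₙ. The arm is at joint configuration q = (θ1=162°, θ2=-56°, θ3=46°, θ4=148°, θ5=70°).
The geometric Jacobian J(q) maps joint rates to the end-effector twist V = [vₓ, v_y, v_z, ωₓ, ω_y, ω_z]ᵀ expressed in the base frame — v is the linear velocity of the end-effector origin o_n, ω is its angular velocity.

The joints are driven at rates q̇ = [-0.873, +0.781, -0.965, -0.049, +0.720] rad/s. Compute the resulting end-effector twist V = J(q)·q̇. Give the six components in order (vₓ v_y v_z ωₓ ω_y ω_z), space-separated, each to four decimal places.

o_n = [-0.8805, 0.8864, 0.7968]
J₁: ẑ×o_n = [-0.8864, -0.8805, 0.0000], ω = ẑ
J2: z=[0.0000, 0.0000, 1.0000] o=[-0.3043, 0.0989, 0.2400] → [-0.7875, -0.5762, 0.0000, 0.0000, 0.0000, 1.0000]
J3: z=[-0.9613, -0.2756, 0.0000] o=[-0.5138, 0.8294, 0.6200] → [-0.0487, 0.1700, -0.1558, -0.9613, -0.2756, 0.0000]
J4: z=[-0.1983, 0.6915, 0.6947] o=[-0.6134, 1.1767, 0.2459] → [0.5825, -0.0763, 0.2422, -0.1983, 0.6915, 0.6947]
J5: z=[-0.9167, 0.1201, -0.3812] o=[-0.8042, 0.7849, 0.5815] → [0.0646, 0.2265, -0.0839, -0.9167, 0.1201, -0.3812]
V = J·q̇ = [0.2238, 0.3215, 0.0781, 0.2773, 0.3186, -0.4005]

0.2238 0.3215 0.0781 0.2773 0.3186 -0.4005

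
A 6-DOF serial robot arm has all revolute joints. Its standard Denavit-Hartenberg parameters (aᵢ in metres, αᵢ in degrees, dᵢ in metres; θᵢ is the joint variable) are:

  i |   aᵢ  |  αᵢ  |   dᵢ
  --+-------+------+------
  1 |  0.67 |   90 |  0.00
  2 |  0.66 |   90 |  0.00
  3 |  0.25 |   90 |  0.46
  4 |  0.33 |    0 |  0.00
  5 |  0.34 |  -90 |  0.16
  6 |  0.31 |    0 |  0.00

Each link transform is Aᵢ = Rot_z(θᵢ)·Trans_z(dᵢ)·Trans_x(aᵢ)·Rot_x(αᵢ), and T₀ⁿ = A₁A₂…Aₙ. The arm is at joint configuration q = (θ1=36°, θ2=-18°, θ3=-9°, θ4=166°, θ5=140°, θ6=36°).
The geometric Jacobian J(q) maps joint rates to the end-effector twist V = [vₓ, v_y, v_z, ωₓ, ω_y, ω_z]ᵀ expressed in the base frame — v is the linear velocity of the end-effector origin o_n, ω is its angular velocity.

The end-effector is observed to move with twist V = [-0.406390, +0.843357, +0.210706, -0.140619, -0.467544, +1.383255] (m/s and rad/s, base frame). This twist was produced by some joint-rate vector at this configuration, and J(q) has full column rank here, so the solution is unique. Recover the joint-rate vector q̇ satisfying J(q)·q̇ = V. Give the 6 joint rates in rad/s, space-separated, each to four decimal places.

0.3900 0.2330 -0.3320 -0.2250 0.2690 -0.8380

o_n = [1.2350, 0.9238, -0.3484]
J₁: ẑ×o_n = [-0.9238, 1.2350, 0.0000], ω = ẑ
J2: z=[0.5878, -0.8090, 0.0000] o=[0.5420, 0.3938, 0.0000] → [0.2819, 0.2048, 0.8721, 0.5878, -0.8090, 0.0000]
J3: z=[-0.2500, -0.1816, -0.9511] o=[1.0499, 0.7628, -0.2040] → [0.1794, -0.2122, -0.0066, -0.2500, -0.1816, -0.9511]
J4: z=[-0.7009, 0.7116, 0.0483] o=[1.1019, 0.8489, -0.7177] → [0.2592, 0.2653, -0.1473, -0.7009, 0.7116, 0.0483]
J5: z=[-0.7009, 0.7116, 0.0483] o=[0.8680, 0.6171, -0.6959] → [0.2325, 0.2613, -0.4761, -0.7009, 0.7116, 0.0483]
J6: z=[0.3935, 0.4423, -0.8059] o=[0.9581, 0.9165, -0.4876] → [0.0674, -0.2779, -0.1196, 0.3935, 0.4423, -0.8059]
q̇ = J⁺·V = [0.3900, 0.2330, -0.3320, -0.2250, 0.2690, -0.8380]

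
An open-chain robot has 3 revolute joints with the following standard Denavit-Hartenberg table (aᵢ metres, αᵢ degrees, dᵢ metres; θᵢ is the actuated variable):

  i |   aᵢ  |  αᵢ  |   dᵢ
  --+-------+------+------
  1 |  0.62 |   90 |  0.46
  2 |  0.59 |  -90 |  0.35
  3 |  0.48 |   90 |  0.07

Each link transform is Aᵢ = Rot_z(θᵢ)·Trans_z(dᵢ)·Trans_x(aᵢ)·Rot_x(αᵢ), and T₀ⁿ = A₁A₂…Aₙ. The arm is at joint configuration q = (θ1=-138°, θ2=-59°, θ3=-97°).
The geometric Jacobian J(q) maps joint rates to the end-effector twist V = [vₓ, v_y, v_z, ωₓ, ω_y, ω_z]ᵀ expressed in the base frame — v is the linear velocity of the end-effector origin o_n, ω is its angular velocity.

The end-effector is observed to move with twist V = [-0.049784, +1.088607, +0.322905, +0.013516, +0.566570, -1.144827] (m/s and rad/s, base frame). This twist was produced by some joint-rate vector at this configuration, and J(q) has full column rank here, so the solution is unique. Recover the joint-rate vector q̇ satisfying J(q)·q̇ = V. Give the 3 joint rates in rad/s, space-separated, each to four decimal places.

o_n = [-1.2618, -0.0240, 0.0405]
J₁: ẑ×o_n = [0.0240, -1.2618, 0.0000], ω = ẑ
J2: z=[-0.6691, 0.7431, 0.0000] o=[-0.4607, -0.4149, 0.4600] → [-0.3118, -0.2807, 0.3337, -0.6691, 0.7431, 0.0000]
J3: z=[-0.6370, -0.5736, 0.5150] o=[-0.9208, -0.3581, -0.0457] → [-0.2215, -0.1207, -0.4084, -0.6370, -0.5736, 0.5150]
q̇ = J⁺·V = [-0.9110, 0.4120, -0.4540]

-0.9110 0.4120 -0.4540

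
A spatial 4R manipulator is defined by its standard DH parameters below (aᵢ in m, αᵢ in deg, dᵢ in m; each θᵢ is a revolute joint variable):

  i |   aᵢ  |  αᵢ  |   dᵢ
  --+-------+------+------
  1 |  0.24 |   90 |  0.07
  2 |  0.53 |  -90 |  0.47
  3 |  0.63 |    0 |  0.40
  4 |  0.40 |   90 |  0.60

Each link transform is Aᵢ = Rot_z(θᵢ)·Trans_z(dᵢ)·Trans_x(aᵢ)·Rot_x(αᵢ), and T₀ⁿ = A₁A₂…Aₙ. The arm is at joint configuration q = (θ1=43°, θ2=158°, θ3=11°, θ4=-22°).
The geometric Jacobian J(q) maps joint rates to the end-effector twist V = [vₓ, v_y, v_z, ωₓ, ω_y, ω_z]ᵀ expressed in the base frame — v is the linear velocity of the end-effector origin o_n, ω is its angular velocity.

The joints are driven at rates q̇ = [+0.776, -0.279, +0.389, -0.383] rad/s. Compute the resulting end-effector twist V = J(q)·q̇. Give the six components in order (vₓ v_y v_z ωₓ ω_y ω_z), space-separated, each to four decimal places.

0.8636 -0.5214 0.4858 -0.1919 0.2025 0.7704

o_n = [-0.8528, -1.3779, -0.2799]
J₁: ẑ×o_n = [1.3779, -0.8528, 0.0000], ω = ẑ
J2: z=[0.6820, -0.7314, 0.0000] o=[0.1755, 0.1637, 0.0700] → [0.2559, 0.2386, -1.8035, 0.6820, -0.7314, 0.0000]
J3: z=[-0.2740, -0.2555, -0.9272] o=[0.1367, -0.5152, 0.2685] → [-0.6598, 0.7672, -0.0164, -0.2740, -0.2555, -0.9272]
J4: z=[-0.2740, -0.2555, -0.9272] o=[-0.4743, -0.9205, 0.1293] → [-0.3195, 0.2389, 0.0286, -0.2740, -0.2555, -0.9272]
V = J·q̇ = [0.8636, -0.5214, 0.4858, -0.1919, 0.2025, 0.7704]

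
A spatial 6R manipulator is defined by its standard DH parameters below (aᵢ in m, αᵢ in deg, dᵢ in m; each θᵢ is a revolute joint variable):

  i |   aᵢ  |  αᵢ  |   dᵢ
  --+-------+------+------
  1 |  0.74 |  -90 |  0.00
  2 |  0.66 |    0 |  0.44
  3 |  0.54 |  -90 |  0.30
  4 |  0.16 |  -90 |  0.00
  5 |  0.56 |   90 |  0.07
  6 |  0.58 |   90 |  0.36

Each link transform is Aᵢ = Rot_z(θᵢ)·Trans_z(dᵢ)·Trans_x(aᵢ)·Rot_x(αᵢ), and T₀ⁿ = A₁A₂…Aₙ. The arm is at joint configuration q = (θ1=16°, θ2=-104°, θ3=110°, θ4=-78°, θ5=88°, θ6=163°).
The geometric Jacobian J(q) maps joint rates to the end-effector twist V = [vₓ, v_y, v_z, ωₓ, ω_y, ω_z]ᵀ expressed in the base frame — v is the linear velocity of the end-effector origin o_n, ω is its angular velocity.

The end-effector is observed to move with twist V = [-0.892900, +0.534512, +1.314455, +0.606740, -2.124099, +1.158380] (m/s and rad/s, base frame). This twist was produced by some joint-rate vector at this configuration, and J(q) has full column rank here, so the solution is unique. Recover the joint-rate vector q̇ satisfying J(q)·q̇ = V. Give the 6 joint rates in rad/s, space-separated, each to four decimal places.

o_n = [1.0703, 1.5540, 0.5410]
J₁: ẑ×o_n = [-1.5540, 1.0703, 0.0000], ω = ẑ
J2: z=[-0.2756, 0.9613, 0.0000] o=[0.7113, 0.2040, 0.0000] → [0.5200, 0.1491, -0.7172, -0.2756, 0.9613, 0.0000]
J3: z=[-0.2756, 0.9613, 0.0000] o=[0.4366, 0.5829, 0.6404] → [-0.0956, -0.0274, -0.8769, -0.2756, 0.9613, 0.0000]
J4: z=[-0.1005, -0.0288, -0.9945] o=[0.8701, 1.0193, 0.5839] → [0.5330, -0.2034, -0.0480, -0.1005, -0.0288, -0.9945]
J5: z=[0.9924, 0.0683, -0.1022] o=[0.8588, 1.1789, 0.5805] → [0.0357, 0.0176, 0.3578, 0.9924, 0.0683, -0.1022]
J6: z=[-0.0743, 0.9956, -0.0564] o=[0.9831, 1.2193, 1.1295] → [-0.5671, -0.0487, -0.1117, -0.0743, 0.9956, -0.0564]
q̇ = J⁺·V = [0.4080, -0.7160, -0.7480, -0.7200, 0.0760, -0.7460]

0.4080 -0.7160 -0.7480 -0.7200 0.0760 -0.7460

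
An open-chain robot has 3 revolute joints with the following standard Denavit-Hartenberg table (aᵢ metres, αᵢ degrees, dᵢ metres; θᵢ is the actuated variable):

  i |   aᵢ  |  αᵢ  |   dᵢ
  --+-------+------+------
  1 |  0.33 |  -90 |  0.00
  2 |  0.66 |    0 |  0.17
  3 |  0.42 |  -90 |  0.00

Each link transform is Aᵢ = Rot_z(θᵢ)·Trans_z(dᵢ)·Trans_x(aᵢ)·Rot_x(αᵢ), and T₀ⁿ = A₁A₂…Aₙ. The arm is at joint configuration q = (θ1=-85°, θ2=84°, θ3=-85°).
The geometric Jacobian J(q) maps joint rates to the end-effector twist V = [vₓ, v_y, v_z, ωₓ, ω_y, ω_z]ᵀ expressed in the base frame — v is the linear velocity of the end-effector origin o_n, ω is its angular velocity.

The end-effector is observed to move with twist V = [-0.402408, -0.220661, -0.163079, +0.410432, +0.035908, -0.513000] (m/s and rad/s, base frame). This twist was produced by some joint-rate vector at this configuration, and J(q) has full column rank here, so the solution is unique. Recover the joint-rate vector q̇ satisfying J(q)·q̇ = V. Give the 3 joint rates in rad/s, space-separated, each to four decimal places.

o_n = [0.2407, -0.8010, -0.6491]
J₁: ẑ×o_n = [0.8010, 0.2407, -0.0000], ω = ẑ
J2: z=[0.9962, 0.0872, 0.0000] o=[0.0288, -0.3287, 0.0000] → [-0.0566, 0.6466, -0.4889, 0.9962, 0.0872, 0.0000]
J3: z=[0.9962, 0.0872, 0.0000] o=[0.2041, -0.3827, -0.6564] → [0.0006, -0.0073, -0.4199, 0.9962, 0.0872, 0.0000]
q̇ = J⁺·V = [-0.5130, -0.1440, 0.5560]

-0.5130 -0.1440 0.5560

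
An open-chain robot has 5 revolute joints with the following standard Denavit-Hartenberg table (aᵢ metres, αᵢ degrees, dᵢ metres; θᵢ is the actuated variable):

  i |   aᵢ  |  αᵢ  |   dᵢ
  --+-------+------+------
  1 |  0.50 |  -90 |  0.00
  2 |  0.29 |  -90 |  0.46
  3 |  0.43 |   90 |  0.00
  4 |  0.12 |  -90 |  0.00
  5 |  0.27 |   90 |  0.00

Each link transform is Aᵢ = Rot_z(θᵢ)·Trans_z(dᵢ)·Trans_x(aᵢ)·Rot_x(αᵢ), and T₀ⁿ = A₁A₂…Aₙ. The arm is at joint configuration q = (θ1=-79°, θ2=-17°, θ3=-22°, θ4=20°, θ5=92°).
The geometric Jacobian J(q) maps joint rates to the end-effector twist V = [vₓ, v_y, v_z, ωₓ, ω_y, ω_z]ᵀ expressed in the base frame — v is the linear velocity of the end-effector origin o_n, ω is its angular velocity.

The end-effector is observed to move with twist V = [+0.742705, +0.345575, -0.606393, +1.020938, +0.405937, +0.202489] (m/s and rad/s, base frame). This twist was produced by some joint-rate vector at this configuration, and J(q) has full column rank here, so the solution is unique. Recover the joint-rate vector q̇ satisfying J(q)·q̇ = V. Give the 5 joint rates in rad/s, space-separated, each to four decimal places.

0.6020 0.6490 -0.0280 0.5160 0.3730

o_n = [0.6615, -1.2553, 0.2229]
J₁: ẑ×o_n = [1.2553, 0.6615, -0.0000], ω = ẑ
J2: z=[0.9816, 0.1908, 0.0000] o=[0.0954, -0.4908, 0.0000] → [0.0425, -0.2188, -0.8585, 0.9816, 0.1908, 0.0000]
J3: z=[0.0558, -0.2870, -0.9563] o=[0.5999, -0.6753, 0.0848] → [-0.5943, -0.0666, -0.0147, 0.0558, -0.2870, -0.9563]
J4: z=[0.8418, 0.5286, -0.1095] o=[0.8307, -1.0188, 0.2014] → [-0.0145, 0.0004, -0.1096, 0.8418, 0.5286, -0.1095]
J5: z=[-0.1312, 0.0035, -0.9913] o=[0.8936, -1.1207, 0.1927] → [-0.1334, 0.2340, 0.0185, -0.1312, 0.0035, -0.9913]
q̇ = J⁺·V = [0.6020, 0.6490, -0.0280, 0.5160, 0.3730]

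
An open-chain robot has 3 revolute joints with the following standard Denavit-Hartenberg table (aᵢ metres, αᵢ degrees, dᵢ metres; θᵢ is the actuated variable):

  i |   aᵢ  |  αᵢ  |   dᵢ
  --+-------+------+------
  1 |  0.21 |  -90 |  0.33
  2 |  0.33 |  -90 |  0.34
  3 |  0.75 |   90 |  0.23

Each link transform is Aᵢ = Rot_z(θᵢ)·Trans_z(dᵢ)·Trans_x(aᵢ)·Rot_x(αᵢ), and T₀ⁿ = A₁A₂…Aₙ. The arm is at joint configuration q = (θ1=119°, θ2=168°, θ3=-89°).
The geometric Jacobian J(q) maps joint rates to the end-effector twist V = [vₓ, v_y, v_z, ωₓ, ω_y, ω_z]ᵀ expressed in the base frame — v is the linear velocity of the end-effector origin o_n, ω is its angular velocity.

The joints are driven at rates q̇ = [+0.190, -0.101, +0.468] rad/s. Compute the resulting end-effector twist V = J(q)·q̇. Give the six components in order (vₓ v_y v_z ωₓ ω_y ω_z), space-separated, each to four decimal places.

0.3085 -0.4760 -0.1117 0.1355 -0.0361 0.6478

o_n = [-0.8692, -0.6801, 0.4836]
J₁: ẑ×o_n = [0.6801, -0.8692, 0.0000], ω = ẑ
J2: z=[-0.8746, -0.4848, 0.0000] o=[-0.1018, 0.1837, 0.3300] → [-0.0745, 0.1344, 0.3834, -0.8746, -0.4848, 0.0000]
J3: z=[0.1008, -0.1818, 0.9781] o=[-0.2427, -0.2635, 0.2614] → [0.3671, -0.6352, -0.1559, 0.1008, -0.1818, 0.9781]
V = J·q̇ = [0.3085, -0.4760, -0.1117, 0.1355, -0.0361, 0.6478]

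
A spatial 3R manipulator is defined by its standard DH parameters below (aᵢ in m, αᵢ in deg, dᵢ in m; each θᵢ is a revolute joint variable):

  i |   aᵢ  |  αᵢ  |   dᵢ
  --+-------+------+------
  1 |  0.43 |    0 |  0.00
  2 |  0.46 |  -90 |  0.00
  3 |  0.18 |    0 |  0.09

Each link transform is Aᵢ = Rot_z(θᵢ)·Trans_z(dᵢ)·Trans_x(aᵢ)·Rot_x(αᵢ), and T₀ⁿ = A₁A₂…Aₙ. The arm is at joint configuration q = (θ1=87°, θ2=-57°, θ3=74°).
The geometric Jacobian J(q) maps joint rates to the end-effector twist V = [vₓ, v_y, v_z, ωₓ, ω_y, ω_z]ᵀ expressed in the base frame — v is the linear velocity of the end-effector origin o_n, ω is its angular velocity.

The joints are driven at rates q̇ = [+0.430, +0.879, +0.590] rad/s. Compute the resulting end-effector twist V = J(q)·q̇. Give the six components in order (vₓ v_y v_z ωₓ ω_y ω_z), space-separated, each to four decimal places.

o_n = [0.4188, 0.7622, -0.1730]
J₁: ẑ×o_n = [-0.7622, 0.4188, 0.0000], ω = ẑ
J2: z=[0.0000, 0.0000, 1.0000] o=[0.0225, 0.4294, 0.0000] → [-0.3327, 0.3963, 0.0000, 0.0000, 0.0000, 1.0000]
J3: z=[-0.5000, 0.8660, 0.0000] o=[0.4209, 0.6594, 0.0000] → [-0.1498, -0.0865, -0.0496, -0.5000, 0.8660, 0.0000]
V = J·q̇ = [-0.7086, 0.4774, -0.0293, -0.2950, 0.5110, 1.3090]

-0.7086 0.4774 -0.0293 -0.2950 0.5110 1.3090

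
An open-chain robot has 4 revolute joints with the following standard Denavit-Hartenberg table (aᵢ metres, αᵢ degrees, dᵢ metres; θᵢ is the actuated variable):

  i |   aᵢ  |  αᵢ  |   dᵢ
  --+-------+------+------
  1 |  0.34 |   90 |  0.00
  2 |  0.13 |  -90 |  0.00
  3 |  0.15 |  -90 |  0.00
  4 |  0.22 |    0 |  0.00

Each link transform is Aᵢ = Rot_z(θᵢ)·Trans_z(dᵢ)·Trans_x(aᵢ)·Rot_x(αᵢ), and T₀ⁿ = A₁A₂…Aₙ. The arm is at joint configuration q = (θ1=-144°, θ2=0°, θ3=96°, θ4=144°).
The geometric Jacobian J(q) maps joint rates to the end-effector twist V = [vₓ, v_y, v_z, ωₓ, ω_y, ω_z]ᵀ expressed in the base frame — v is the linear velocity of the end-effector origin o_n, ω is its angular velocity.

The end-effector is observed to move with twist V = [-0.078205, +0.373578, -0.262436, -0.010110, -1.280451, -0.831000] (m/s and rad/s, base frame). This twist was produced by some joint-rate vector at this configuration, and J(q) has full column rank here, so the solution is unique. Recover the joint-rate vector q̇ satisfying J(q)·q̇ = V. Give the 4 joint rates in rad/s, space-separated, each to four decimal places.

o_n = [-0.3990, -0.2555, -0.1293]
J₁: ẑ×o_n = [0.2555, -0.3990, 0.0000], ω = ẑ
J2: z=[-0.5878, 0.8090, 0.0000] o=[-0.2751, -0.1998, 0.0000] → [-0.1046, -0.0760, 0.1329, -0.5878, 0.8090, 0.0000]
J3: z=[-0.0000, 0.0000, 1.0000] o=[-0.3802, -0.2763, 0.0000] → [-0.0208, -0.0187, -0.0000, -0.0000, 0.0000, 1.0000]
J4: z=[0.7431, 0.6691, 0.0000] o=[-0.2799, -0.3877, 0.0000] → [-0.0865, 0.0961, 0.1780, 0.7431, 0.6691, 0.0000]
q̇ = J⁺·V = [-0.9450, -0.9500, 0.1140, -0.7650]

-0.9450 -0.9500 0.1140 -0.7650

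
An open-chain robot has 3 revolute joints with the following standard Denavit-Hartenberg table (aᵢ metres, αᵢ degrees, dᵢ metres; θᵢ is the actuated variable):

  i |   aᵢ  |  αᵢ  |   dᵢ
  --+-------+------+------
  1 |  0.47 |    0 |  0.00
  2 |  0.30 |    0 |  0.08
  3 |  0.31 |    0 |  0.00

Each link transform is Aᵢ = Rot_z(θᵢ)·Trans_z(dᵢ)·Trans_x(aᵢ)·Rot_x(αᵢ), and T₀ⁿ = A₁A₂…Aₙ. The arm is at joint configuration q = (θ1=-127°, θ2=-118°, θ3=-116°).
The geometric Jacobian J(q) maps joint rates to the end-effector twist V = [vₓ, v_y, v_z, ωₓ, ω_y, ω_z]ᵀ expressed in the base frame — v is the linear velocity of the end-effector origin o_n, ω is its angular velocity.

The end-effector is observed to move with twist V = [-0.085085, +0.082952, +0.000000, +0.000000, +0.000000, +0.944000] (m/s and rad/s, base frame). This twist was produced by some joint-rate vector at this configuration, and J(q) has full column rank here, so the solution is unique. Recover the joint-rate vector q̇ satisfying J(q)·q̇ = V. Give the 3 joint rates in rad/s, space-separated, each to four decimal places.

o_n = [-0.0997, -0.1089, 0.0800]
J₁: ẑ×o_n = [0.1089, -0.0997, 0.0000], ω = ẑ
J2: z=[0.0000, 0.0000, 1.0000] o=[-0.2829, -0.3754, 0.0000] → [-0.2665, 0.1832, 0.0000, 0.0000, 0.0000, 1.0000]
J3: z=[0.0000, 0.0000, 1.0000] o=[-0.4096, -0.1035, 0.0800] → [0.0054, 0.3100, -0.0000, 0.0000, 0.0000, 1.0000]
q̇ = J⁺·V = [0.3660, 0.4710, 0.1070]

0.3660 0.4710 0.1070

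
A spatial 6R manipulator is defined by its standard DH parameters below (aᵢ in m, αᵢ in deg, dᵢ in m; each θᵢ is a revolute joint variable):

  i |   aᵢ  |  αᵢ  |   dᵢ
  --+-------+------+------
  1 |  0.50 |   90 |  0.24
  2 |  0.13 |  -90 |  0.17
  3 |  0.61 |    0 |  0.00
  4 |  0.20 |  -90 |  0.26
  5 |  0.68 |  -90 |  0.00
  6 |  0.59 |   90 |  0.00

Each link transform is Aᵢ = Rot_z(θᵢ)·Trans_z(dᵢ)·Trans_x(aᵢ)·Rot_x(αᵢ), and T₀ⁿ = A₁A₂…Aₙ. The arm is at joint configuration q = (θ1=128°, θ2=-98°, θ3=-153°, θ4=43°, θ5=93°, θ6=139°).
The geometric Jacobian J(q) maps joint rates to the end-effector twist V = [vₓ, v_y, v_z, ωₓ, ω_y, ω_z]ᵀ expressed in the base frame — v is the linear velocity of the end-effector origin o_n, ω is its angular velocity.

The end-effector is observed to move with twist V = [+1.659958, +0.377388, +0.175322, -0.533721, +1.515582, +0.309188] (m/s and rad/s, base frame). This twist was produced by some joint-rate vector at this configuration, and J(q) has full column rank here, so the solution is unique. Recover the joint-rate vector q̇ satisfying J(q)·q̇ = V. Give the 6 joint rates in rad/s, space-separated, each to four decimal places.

o_n = [-0.0087, 0.8085, 1.0697]
J₁: ẑ×o_n = [-0.8085, -0.0087, 0.0000], ω = ẑ
J2: z=[0.7880, 0.6157, 0.0000] o=[-0.3078, 0.3940, 0.2400] → [0.5108, -0.6538, 0.1425, 0.7880, 0.6157, 0.0000]
J3: z=[-0.6097, 0.7803, -0.1392] o=[-0.1627, 0.4844, 0.1113] → [0.7930, 0.5629, -0.3178, -0.6097, 0.7803, -0.1392]
J4: z=[-0.6097, 0.7803, -0.1392] o=[0.0089, 0.7145, 0.6495] → [0.3410, 0.2586, -0.0436, -0.6097, 0.7803, -0.1392]
J5: z=[0.3500, 0.1075, -0.9305] o=[-0.0074, 1.0406, 0.6810] → [-0.1742, -0.1348, -0.0811, 0.3500, 0.1075, -0.9305]
J6: z=[-0.7421, -0.5744, -0.3455] o=[0.3813, 0.4888, 0.7635] → [-0.0654, 0.3620, -0.4613, -0.7421, -0.5744, -0.3455]
q̇ = J⁺·V = [-0.6680, 0.1310, 0.7770, 0.6350, -0.9780, -0.7630]

-0.6680 0.1310 0.7770 0.6350 -0.9780 -0.7630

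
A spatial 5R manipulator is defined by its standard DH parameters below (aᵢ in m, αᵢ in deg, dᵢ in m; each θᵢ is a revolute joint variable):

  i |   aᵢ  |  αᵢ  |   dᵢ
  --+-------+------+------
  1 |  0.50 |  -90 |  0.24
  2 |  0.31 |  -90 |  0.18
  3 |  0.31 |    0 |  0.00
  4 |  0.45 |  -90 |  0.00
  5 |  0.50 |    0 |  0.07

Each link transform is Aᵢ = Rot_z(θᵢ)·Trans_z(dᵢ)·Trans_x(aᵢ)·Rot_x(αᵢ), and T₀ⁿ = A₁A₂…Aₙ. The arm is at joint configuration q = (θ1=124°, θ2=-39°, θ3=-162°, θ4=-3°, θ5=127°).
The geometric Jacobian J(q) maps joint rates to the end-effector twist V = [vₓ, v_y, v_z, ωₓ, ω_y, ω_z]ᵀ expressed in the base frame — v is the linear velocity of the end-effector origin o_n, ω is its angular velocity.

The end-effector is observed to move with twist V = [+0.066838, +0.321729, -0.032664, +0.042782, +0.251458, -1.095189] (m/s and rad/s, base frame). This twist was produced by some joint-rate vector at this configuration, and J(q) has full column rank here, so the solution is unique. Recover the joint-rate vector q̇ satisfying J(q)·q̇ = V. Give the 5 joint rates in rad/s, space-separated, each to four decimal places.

o_n = [-0.4076, -0.0788, 0.4806]
J₁: ẑ×o_n = [0.0788, -0.4076, 0.0000], ω = ẑ
J2: z=[-0.8290, -0.5592, 0.0000] o=[-0.2796, 0.4145, 0.2400] → [-0.1346, 0.1995, 0.3373, -0.8290, -0.5592, 0.0000]
J3: z=[-0.3519, 0.5217, -0.7771] o=[-0.5635, 0.5136, 0.4351] → [-0.4366, -0.1051, 0.1271, -0.3519, 0.5217, -0.7771]
J4: z=[-0.3519, 0.5217, -0.7771] o=[-0.5148, 0.2701, 0.2495] → [-0.1505, -0.0020, 0.0668, -0.3519, 0.5217, -0.7771]
J5: z=[-0.9133, -0.3734, 0.1629] o=[-0.4225, -0.0751, -0.0240] → [-0.1878, 0.4633, 0.0089, -0.9133, -0.3734, 0.1629]
q̇ = J⁺·V = [-0.8200, -0.0650, -0.5270, 0.8570, -0.1150]

-0.8200 -0.0650 -0.5270 0.8570 -0.1150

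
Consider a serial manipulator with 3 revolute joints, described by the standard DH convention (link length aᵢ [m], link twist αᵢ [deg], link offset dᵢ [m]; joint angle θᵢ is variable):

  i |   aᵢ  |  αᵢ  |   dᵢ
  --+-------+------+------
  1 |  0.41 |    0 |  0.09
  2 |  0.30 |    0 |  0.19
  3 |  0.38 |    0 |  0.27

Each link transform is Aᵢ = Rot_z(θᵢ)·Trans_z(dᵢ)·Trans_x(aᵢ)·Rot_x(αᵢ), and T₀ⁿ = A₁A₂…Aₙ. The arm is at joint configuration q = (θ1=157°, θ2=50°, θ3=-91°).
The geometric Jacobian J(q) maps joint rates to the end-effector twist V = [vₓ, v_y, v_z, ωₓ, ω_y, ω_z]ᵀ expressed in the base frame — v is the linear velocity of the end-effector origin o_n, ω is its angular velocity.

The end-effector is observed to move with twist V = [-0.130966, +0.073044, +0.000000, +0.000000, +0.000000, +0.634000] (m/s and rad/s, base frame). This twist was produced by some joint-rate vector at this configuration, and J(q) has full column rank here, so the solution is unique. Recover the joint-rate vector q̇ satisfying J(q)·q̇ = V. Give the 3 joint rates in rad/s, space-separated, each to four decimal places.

-0.5010 0.5400 0.5950

o_n = [-0.8113, 0.3655, 0.5500]
J₁: ẑ×o_n = [-0.3655, -0.8113, 0.0000], ω = ẑ
J2: z=[0.0000, 0.0000, 1.0000] o=[-0.3774, 0.1602, 0.0900] → [-0.2053, -0.4339, 0.0000, 0.0000, 0.0000, 1.0000]
J3: z=[0.0000, 0.0000, 1.0000] o=[-0.6447, 0.0240, 0.2800] → [-0.3415, -0.1666, 0.0000, 0.0000, 0.0000, 1.0000]
q̇ = J⁺·V = [-0.5010, 0.5400, 0.5950]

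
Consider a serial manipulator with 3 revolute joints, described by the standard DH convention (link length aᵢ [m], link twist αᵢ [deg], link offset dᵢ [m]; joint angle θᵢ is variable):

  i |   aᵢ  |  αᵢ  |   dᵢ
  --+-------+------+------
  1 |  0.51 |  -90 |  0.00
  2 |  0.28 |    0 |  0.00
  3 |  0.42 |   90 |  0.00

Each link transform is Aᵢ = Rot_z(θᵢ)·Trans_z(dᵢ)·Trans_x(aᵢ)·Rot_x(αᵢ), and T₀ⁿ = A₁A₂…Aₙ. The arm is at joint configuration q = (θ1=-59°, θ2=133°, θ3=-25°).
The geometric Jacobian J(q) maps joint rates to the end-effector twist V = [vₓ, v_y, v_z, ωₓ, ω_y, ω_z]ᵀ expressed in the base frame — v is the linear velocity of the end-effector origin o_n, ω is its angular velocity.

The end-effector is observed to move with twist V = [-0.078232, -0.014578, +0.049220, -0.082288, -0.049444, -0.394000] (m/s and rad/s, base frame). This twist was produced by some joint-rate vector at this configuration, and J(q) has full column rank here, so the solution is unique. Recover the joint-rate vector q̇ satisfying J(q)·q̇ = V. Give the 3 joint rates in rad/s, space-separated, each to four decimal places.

-0.3940 0.3230 -0.4190

o_n = [0.0975, -0.1622, -0.6042]
J₁: ẑ×o_n = [0.1622, 0.0975, -0.0000], ω = ẑ
J2: z=[0.8572, 0.5150, 0.0000] o=[0.2627, -0.4372, 0.0000] → [-0.3112, 0.5179, 0.3207, 0.8572, 0.5150, 0.0000]
J3: z=[0.8572, 0.5150, 0.0000] o=[0.1643, -0.2735, -0.2048] → [-0.2057, 0.3424, 0.1298, 0.8572, 0.5150, 0.0000]
q̇ = J⁺·V = [-0.3940, 0.3230, -0.4190]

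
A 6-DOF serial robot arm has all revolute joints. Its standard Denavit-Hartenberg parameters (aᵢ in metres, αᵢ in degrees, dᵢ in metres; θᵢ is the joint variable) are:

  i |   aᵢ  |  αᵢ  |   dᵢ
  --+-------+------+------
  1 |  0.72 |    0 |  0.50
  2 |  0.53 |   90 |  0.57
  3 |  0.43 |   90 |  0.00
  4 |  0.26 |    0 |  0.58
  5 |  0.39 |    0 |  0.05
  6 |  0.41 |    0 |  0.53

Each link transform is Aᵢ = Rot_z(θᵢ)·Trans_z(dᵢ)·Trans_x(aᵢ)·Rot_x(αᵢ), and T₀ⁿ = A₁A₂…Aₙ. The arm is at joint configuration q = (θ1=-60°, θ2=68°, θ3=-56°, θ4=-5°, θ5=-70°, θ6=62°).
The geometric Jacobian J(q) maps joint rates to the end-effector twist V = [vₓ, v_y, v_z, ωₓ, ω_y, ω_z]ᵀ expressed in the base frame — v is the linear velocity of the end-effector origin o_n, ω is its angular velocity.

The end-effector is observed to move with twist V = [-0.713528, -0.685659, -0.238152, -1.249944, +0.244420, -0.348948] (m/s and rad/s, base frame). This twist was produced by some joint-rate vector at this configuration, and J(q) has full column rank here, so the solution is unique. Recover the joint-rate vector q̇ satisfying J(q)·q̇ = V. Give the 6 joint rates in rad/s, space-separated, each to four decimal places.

o_n = [0.5228, -0.1042, -0.5648]
J₁: ẑ×o_n = [0.1042, 0.5228, -0.0000], ω = ẑ
J2: z=[0.0000, 0.0000, 1.0000] o=[0.3600, -0.6235, 0.5000] → [-0.5193, 0.1628, 0.0000, 0.0000, 0.0000, 1.0000]
J3: z=[0.1392, -0.9903, 0.0000] o=[0.8848, -0.5498, 1.0700] → [1.6188, 0.2275, -0.2966, 0.1392, -0.9903, 0.0000]
J4: z=[-0.8210, -0.1154, -0.5592] o=[1.1230, -0.5163, 0.7135] → [0.3779, -0.7138, -0.4076, -0.8210, -0.1154, -0.5592]
J5: z=[-0.8210, -0.1154, -0.5592] o=[0.7871, -0.5406, 0.1745] → [0.3293, -0.4591, -0.3888, -0.8210, -0.1154, -0.5592]
J6: z=[-0.8210, -0.1154, -0.5592] o=[0.7495, -0.1655, 0.0628] → [0.1067, -0.3884, -0.0765, -0.8210, -0.1154, -0.5592]
q̇ = J⁺·V = [-0.2070, 0.6700, -0.4160, -0.1150, 0.9240, 0.6430]

-0.2070 0.6700 -0.4160 -0.1150 0.9240 0.6430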